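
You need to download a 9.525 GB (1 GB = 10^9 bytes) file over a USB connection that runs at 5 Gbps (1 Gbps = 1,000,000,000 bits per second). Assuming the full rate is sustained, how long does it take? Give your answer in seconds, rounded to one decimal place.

15.2 seconds

9.525 GB = 9,525,000,000 bytes = 76,200,000,000 bits
5 Gbps = 5,000,000,000 bits/s
time = 76,200,000,000 / 5,000,000,000 = 15.2 s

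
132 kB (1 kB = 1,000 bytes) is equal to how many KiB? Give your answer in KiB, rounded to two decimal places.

128.91 KiB

132 kB × 1,000 bytes/kB = 132,000 bytes
1 KiB = 1,024 bytes
132,000 / 1,024 = 128.91 KiB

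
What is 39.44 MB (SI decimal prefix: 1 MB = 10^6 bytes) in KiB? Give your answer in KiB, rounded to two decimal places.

38,515.63 KiB

39.44 MB = 39.44 × 10^6 bytes = 39,440,000 bytes
1 KiB = 2^10 bytes = 1,024 bytes
39,440,000 / 1,024 = 38,515.63 KiB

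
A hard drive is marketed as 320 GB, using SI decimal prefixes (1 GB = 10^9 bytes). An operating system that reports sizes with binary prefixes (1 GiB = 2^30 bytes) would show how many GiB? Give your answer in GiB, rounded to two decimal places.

320 GB × 1,000,000,000 bytes/GB = 320,000,000,000 bytes
1 GiB = 2^30 bytes = 1,073,741,824 bytes
320,000,000,000 / 1,073,741,824 = 298.02 GiB

298.02 GiB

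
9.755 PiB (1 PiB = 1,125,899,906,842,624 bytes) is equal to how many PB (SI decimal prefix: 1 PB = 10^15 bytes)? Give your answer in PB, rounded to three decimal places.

10.983 PB

9.755 PiB × 1,125,899,906,842,624 bytes/PiB = 10,983,153,591,249,797.12 bytes
1 PB = 10^15 bytes = 1,000,000,000,000,000 bytes
10,983,153,591,249,797.12 / 1,000,000,000,000,000 = 10.983 PB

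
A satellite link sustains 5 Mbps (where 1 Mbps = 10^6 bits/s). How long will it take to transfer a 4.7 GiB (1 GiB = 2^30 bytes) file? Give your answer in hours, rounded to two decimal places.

4.7 GiB = 5,046,586,572.8 bytes = 40,372,692,582.4 bits
5 Mbps = 5,000,000 bits/s
time = 40,372,692,582.4 / 5,000,000 = 8,074.5385 s
8,074.5385 s / 3600 = 2.24 hours

2.24 hours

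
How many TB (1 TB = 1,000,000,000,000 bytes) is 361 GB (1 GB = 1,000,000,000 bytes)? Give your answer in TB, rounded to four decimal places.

361 GB × 1,000,000,000 bytes/GB = 361,000,000,000 bytes
1 TB = 10^12 bytes = 1,000,000,000,000 bytes
361,000,000,000 / 1,000,000,000,000 = 0.3610 TB

0.3610 TB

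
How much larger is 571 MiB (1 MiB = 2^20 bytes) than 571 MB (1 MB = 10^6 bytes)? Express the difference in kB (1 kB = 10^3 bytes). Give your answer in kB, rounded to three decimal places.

571 MiB = 571 × 1,048,576 = 598,736,896 bytes
571 MB = 571 × 1,000,000 = 571,000,000 bytes
difference = 27,736,896 bytes
27,736,896 / 1,000 = 27,736.896 kB

27,736.896 kB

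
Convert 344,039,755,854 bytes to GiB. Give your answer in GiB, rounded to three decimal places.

320.412 GiB

344,039,755,854 bytes given.
1 GiB = 1,073,741,824 bytes
344,039,755,854 / 1,073,741,824 = 320.412 GiB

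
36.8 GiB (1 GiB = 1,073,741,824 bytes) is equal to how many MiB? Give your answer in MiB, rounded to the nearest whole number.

37,683 MiB

36.8 GiB × 1,073,741,824 bytes/GiB = 39,513,699,123.2 bytes
1 MiB = 2^20 bytes = 1,048,576 bytes
39,513,699,123.2 / 1,048,576 = 37,683 MiB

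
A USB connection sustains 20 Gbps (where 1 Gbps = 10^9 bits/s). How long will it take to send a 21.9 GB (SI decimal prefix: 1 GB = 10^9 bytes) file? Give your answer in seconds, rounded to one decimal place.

8.8 seconds

21.9 GB = 21,900,000,000 bytes = 175,200,000,000 bits
20 Gbps = 20,000,000,000 bits/s
time = 175,200,000,000 / 20,000,000,000 = 8.8 s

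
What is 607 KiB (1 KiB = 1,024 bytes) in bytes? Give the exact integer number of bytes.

607 × 1,024 = 621,568 bytes

621,568 bytes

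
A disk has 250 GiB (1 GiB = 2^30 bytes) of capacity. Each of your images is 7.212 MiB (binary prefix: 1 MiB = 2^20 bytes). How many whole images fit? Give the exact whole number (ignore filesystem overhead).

35,496

Capacity: 250 GiB = 268,435,456,000 bytes
Per item: 7.212 MiB = 7,562,330.112 bytes
⌊268,435,456,000 / 7,562,330.112⌋ = 35,496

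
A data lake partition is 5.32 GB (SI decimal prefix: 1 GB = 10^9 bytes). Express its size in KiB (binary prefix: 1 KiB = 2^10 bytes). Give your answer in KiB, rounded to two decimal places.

5.32 GB × 1,000,000,000 bytes/GB = 5,320,000,000 bytes
1 KiB = 1,024 bytes
5,320,000,000 / 1,024 = 5,195,312.50 KiB

5,195,312.50 KiB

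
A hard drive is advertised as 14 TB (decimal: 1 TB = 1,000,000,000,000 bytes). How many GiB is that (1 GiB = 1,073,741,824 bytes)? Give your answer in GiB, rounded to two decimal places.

13,038.52 GiB

14 TB = 14 × 10^12 bytes = 14,000,000,000,000 bytes
1 GiB = 2^30 bytes = 1,073,741,824 bytes
14,000,000,000,000 / 1,073,741,824 = 13,038.52 GiB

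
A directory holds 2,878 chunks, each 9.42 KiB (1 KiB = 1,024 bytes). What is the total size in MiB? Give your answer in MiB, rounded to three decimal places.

26.475 MiB

Total = 2,878 × 9.42 KiB = 27110.76 KiB
= 27110.76 × 1,024 bytes = 27,761,418.24 bytes
1 MiB = 1,048,576 bytes
27,761,418.24 / 1,048,576 = 26.475 MiB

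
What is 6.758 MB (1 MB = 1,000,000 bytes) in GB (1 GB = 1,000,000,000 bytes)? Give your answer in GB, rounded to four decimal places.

0.0068 GB

6.758 MB × 1,000,000 bytes/MB = 6,758,000 bytes
1 GB = 1,000,000,000 bytes
6,758,000 / 1,000,000,000 = 0.0068 GB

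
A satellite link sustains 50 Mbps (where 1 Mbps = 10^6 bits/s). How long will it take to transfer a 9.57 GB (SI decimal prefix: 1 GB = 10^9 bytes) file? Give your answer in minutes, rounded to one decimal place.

9.57 GB = 9,570,000,000 bytes = 76,560,000,000 bits
50 Mbps = 50,000,000 bits/s
time = 76,560,000,000 / 50,000,000 = 1,531.20 s
1,531.20 s / 60 = 25.5 minutes

25.5 minutes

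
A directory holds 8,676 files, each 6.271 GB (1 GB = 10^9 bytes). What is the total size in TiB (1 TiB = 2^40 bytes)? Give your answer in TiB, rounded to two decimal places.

49.48 TiB

Total = 8,676 × 6.271 GB = 54407.196 GB
= 54407.196 × 1,000,000,000 bytes = 54,407,196,000,000 bytes
1 TiB = 1,099,511,627,776 bytes
54,407,196,000,000 / 1,099,511,627,776 = 49.48 TiB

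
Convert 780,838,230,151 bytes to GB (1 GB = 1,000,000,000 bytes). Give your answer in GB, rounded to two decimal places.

780,838,230,151 bytes given.
1 GB = 10^9 bytes = 1,000,000,000 bytes
780,838,230,151 / 1,000,000,000 = 780.84 GB

780.84 GB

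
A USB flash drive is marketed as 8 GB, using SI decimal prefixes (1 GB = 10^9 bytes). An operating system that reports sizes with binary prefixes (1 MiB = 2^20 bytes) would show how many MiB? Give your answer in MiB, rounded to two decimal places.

8 GB × 1,000,000,000 bytes/GB = 8,000,000,000 bytes
1 MiB = 2^20 bytes = 1,048,576 bytes
8,000,000,000 / 1,048,576 = 7,629.39 MiB

7,629.39 MiB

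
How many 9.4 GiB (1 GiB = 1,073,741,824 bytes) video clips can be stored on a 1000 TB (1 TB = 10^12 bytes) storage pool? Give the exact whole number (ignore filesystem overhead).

99,076

Capacity: 1000 TB = 1,000,000,000,000,000 bytes
Per item: 9.4 GiB = 10,093,173,145.6 bytes
⌊1,000,000,000,000,000 / 10,093,173,145.6⌋ = 99,076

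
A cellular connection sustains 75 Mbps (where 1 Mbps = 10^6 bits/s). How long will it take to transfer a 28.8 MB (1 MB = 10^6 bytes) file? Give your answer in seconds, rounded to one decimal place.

3.1 seconds

28.8 MB = 28,800,000 bytes = 230,400,000 bits
75 Mbps = 75,000,000 bits/s
time = 230,400,000 / 75,000,000 = 3.1 s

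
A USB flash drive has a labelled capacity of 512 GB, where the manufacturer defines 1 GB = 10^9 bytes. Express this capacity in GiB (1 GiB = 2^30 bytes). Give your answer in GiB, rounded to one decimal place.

512 GB = 512 × 10^9 bytes = 512,000,000,000 bytes
1 GiB = 1,073,741,824 bytes
512,000,000,000 / 1,073,741,824 = 476.8 GiB

476.8 GiB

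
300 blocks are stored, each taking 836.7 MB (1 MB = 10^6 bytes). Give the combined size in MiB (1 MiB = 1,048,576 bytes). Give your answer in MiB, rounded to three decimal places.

239,381.790 MiB

Total = 300 × 836.7 MB = 251,010 MB
= 251,010 × 1,000,000 bytes = 251,010,000,000 bytes
1 MiB = 1,048,576 bytes
251,010,000,000 / 1,048,576 = 239,381.790 MiB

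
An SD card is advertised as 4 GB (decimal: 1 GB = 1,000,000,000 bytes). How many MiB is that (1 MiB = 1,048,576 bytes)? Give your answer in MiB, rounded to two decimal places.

4 GB = 4 × 10^9 bytes = 4,000,000,000 bytes
1 MiB = 2^20 bytes = 1,048,576 bytes
4,000,000,000 / 1,048,576 = 3,814.70 MiB

3,814.70 MiB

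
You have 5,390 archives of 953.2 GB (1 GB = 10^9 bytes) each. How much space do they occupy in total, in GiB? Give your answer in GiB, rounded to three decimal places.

4,784,900.695 GiB

Total = 5,390 × 953.2 GB = 5,137,748 GB
= 5,137,748 × 1,000,000,000 bytes = 5,137,748,000,000,000 bytes
1 GiB = 1,073,741,824 bytes
5,137,748,000,000,000 / 1,073,741,824 = 4,784,900.695 GiB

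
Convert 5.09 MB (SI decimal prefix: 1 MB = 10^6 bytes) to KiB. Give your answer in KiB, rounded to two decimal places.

4,970.70 KiB

5.09 MB × 1,000,000 bytes/MB = 5,090,000 bytes
1 KiB = 1,024 bytes
5,090,000 / 1,024 = 4,970.70 KiB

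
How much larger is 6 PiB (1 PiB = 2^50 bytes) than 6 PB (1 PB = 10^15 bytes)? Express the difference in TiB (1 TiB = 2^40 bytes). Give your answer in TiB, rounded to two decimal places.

6 PiB = 6 × 1,125,899,906,842,624 = 6,755,399,441,055,744 bytes
6 PB = 6 × 1,000,000,000,000,000 = 6,000,000,000,000,000 bytes
difference = 755,399,441,055,744 bytes
755,399,441,055,744 / 1,099,511,627,776 = 687.03 TiB

687.03 TiB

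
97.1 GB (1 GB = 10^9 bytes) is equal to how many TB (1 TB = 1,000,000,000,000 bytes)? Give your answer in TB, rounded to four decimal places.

97.1 GB × 1,000,000,000 bytes/GB = 97,100,000,000 bytes
1 TB = 10^12 bytes = 1,000,000,000,000 bytes
97,100,000,000 / 1,000,000,000,000 = 0.0971 TB

0.0971 TB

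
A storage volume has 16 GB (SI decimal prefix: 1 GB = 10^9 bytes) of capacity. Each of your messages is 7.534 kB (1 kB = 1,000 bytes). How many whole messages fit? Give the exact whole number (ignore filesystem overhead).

2,123,705

Capacity: 16 GB = 16,000,000,000 bytes
Per item: 7.534 kB = 7,534 bytes
⌊16,000,000,000 / 7,534⌋ = 2,123,705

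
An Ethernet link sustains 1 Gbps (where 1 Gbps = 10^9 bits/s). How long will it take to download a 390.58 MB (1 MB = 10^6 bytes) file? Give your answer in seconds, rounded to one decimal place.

3.1 seconds

390.58 MB = 390,580,000 bytes = 3,124,640,000 bits
1 Gbps = 1,000,000,000 bits/s
time = 3,124,640,000 / 1,000,000,000 = 3.1 s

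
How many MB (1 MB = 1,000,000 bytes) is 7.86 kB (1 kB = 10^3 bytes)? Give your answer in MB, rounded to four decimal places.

7.86 kB = 7.86 × 10^3 bytes = 7,860 bytes
1 MB = 1,000,000 bytes
7,860 / 1,000,000 = 0.0079 MB

0.0079 MB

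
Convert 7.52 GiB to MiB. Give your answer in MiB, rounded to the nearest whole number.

7,700 MiB

7.52 GiB × 1,073,741,824 bytes/GiB = 8,074,538,516.48 bytes
1 MiB = 1,048,576 bytes
8,074,538,516.48 / 1,048,576 = 7,700 MiB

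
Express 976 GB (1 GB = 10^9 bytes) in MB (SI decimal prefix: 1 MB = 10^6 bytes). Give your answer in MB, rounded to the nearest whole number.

976,000 MB

976 GB × 1,000,000,000 bytes/GB = 976,000,000,000 bytes
1 MB = 10^6 bytes = 1,000,000 bytes
976,000,000,000 / 1,000,000 = 976,000 MB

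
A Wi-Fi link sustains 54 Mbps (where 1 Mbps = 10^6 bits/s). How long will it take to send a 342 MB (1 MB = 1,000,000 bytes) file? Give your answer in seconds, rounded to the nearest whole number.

342 MB = 342,000,000 bytes = 2,736,000,000 bits
54 Mbps = 54,000,000 bits/s
time = 2,736,000,000 / 54,000,000 = 51 s

51 seconds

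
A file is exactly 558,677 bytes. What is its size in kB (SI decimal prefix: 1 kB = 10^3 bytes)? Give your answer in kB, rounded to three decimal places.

558,677 bytes given.
1 kB = 10^3 bytes = 1,000 bytes
558,677 / 1,000 = 558.677 kB

558.677 kB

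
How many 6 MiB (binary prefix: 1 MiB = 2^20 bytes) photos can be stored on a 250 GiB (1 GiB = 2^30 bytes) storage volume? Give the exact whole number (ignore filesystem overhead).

Capacity: 250 GiB = 268,435,456,000 bytes
Per item: 6 MiB = 6,291,456 bytes
⌊268,435,456,000 / 6,291,456⌋ = 42,666

42,666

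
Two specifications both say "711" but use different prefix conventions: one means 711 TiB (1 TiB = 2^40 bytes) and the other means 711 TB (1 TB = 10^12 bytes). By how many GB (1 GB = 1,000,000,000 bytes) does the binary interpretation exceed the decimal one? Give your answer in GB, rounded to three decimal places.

70,752.767 GB

711 TiB = 711 × 1,099,511,627,776 = 781,752,767,348,736 bytes
711 TB = 711 × 1,000,000,000,000 = 711,000,000,000,000 bytes
difference = 70,752,767,348,736 bytes
70,752,767,348,736 / 1,000,000,000 = 70,752.767 GB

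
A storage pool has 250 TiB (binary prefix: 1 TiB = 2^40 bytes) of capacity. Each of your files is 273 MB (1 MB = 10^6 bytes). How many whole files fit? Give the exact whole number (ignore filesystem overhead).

Capacity: 250 TiB = 274,877,906,944,000 bytes
Per item: 273 MB = 273,000,000 bytes
⌊274,877,906,944,000 / 273,000,000⌋ = 1,006,878

1,006,878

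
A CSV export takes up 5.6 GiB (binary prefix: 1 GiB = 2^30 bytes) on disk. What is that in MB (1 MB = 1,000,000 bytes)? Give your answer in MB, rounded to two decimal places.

5.6 GiB × 1,073,741,824 bytes/GiB = 6,012,954,214.4 bytes
1 MB = 10^6 bytes = 1,000,000 bytes
6,012,954,214.4 / 1,000,000 = 6,012.95 MB

6,012.95 MB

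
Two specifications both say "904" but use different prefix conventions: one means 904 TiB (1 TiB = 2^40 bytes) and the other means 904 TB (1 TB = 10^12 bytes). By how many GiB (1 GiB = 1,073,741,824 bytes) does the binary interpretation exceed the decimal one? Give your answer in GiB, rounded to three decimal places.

83,780.393 GiB

904 TiB = 904 × 1,099,511,627,776 = 993,958,511,509,504 bytes
904 TB = 904 × 1,000,000,000,000 = 904,000,000,000,000 bytes
difference = 89,958,511,509,504 bytes
89,958,511,509,504 / 1,073,741,824 = 83,780.393 GiB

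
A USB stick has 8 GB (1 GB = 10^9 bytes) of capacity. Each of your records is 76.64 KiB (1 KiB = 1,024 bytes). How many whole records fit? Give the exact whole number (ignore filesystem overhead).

Capacity: 8 GB = 8,000,000,000 bytes
Per item: 76.64 KiB = 78,479.36 bytes
⌊8,000,000,000 / 78,479.36⌋ = 101,937

101,937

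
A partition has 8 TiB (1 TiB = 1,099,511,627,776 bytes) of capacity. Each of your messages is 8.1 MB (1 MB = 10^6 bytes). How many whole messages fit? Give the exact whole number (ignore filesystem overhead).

1,085,937

Capacity: 8 TiB = 8,796,093,022,208 bytes
Per item: 8.1 MB = 8,100,000 bytes
⌊8,796,093,022,208 / 8,100,000⌋ = 1,085,937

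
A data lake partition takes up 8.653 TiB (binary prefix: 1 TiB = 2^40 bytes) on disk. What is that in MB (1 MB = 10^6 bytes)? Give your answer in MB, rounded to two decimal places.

8.653 TiB × 1,099,511,627,776 bytes/TiB = 9,514,074,115,145.728 bytes
1 MB = 10^6 bytes = 1,000,000 bytes
9,514,074,115,145.728 / 1,000,000 = 9,514,074.12 MB

9,514,074.12 MB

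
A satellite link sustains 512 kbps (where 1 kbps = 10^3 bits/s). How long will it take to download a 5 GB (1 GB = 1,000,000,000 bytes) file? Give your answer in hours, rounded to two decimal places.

5 GB = 5,000,000,000 bytes = 40,000,000,000 bits
512 kbps = 512,000 bits/s
time = 40,000,000,000 / 512,000 = 78,125.0000 s
78,125.0000 s / 3600 = 21.70 hours

21.70 hours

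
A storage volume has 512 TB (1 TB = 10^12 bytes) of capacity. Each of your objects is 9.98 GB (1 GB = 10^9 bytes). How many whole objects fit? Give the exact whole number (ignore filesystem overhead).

Capacity: 512 TB = 512,000,000,000,000 bytes
Per item: 9.98 GB = 9,980,000,000 bytes
⌊512,000,000,000,000 / 9,980,000,000⌋ = 51,302

51,302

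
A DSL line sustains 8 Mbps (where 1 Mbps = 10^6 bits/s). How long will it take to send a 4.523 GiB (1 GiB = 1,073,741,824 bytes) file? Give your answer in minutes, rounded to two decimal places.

80.94 minutes

4.523 GiB = 4,856,534,269.952 bytes = 38,852,274,159.616 bits
8 Mbps = 8,000,000 bits/s
time = 38,852,274,159.616 / 8,000,000 = 4,856.534 s
4,856.534 s / 60 = 80.94 minutes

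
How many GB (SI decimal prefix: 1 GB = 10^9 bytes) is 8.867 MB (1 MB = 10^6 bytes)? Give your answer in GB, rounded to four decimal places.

8.867 MB = 8.867 × 10^6 bytes = 8,867,000 bytes
1 GB = 1,000,000,000 bytes
8,867,000 / 1,000,000,000 = 0.0089 GB

0.0089 GB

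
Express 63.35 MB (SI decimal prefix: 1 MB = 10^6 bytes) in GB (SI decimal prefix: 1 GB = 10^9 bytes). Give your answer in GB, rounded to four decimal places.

0.0634 GB

63.35 MB = 63.35 × 10^6 bytes = 63,350,000 bytes
1 GB = 10^9 bytes = 1,000,000,000 bytes
63,350,000 / 1,000,000,000 = 0.0634 GB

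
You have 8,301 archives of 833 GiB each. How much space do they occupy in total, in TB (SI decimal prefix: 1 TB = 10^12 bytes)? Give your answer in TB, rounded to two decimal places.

Total = 8,301 × 833 GiB = 6,914,733 GiB
= 6,914,733 × 1,073,741,824 bytes = 7,424,638,023,892,992 bytes
1 TB = 1,000,000,000,000 bytes
7,424,638,023,892,992 / 1,000,000,000,000 = 7,424.64 TB

7,424.64 TB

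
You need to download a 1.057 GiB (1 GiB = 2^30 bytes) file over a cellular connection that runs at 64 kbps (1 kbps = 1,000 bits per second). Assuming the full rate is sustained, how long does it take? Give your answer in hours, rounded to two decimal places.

39.41 hours

1.057 GiB = 1,134,945,107.968 bytes = 9,079,560,863.744 bits
64 kbps = 64,000 bits/s
time = 9,079,560,863.744 / 64,000 = 141,868.1385 s
141,868.1385 s / 3600 = 39.41 hours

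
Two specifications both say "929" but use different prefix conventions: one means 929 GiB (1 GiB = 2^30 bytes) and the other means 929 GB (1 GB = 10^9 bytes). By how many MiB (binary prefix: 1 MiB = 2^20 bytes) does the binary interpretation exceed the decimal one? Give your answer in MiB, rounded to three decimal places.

65,332.560 MiB

929 GiB = 929 × 1,073,741,824 = 997,506,154,496 bytes
929 GB = 929 × 1,000,000,000 = 929,000,000,000 bytes
difference = 68,506,154,496 bytes
68,506,154,496 / 1,048,576 = 65,332.560 MiB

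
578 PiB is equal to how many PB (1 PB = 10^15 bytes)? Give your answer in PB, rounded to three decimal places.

650.770 PB

578 PiB × 1,125,899,906,842,624 bytes/PiB = 650,770,146,155,036,672 bytes
1 PB = 10^15 bytes = 1,000,000,000,000,000 bytes
650,770,146,155,036,672 / 1,000,000,000,000,000 = 650.770 PB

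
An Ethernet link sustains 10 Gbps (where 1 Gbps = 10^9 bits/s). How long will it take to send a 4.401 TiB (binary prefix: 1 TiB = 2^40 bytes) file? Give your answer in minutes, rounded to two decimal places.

4.401 TiB = 4,838,950,673,842.176 bytes = 38,711,605,390,737.408 bits
10 Gbps = 10,000,000,000 bits/s
time = 38,711,605,390,737.408 / 10,000,000,000 = 3,871.161 s
3,871.161 s / 60 = 64.52 minutes

64.52 minutes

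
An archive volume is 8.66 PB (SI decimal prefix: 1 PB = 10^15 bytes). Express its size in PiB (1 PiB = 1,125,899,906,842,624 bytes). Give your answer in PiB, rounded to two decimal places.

7.69 PiB

8.66 PB = 8.66 × 10^15 bytes = 8,660,000,000,000,000 bytes
1 PiB = 2^50 bytes = 1,125,899,906,842,624 bytes
8,660,000,000,000,000 / 1,125,899,906,842,624 = 7.69 PiB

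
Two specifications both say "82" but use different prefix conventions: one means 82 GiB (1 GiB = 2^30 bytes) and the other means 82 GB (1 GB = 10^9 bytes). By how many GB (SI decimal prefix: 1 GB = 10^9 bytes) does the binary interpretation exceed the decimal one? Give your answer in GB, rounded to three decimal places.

6.047 GB

82 GiB = 82 × 1,073,741,824 = 88,046,829,568 bytes
82 GB = 82 × 1,000,000,000 = 82,000,000,000 bytes
difference = 6,046,829,568 bytes
6,046,829,568 / 1,000,000,000 = 6.047 GB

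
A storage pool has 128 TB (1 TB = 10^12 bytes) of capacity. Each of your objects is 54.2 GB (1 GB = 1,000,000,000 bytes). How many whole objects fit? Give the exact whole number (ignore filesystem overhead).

Capacity: 128 TB = 128,000,000,000,000 bytes
Per item: 54.2 GB = 54,200,000,000 bytes
⌊128,000,000,000,000 / 54,200,000,000⌋ = 2,361

2,361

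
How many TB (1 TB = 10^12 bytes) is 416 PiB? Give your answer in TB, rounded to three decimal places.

416 PiB = 416 × 2^50 bytes = 468,374,361,246,531,584 bytes
1 TB = 1,000,000,000,000 bytes
468,374,361,246,531,584 / 1,000,000,000,000 = 468,374.361 TB

468,374.361 TB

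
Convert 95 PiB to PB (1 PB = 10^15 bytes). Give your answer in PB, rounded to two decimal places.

95 PiB = 95 × 2^50 bytes = 106,960,491,150,049,280 bytes
1 PB = 1,000,000,000,000,000 bytes
106,960,491,150,049,280 / 1,000,000,000,000,000 = 106.96 PB

106.96 PB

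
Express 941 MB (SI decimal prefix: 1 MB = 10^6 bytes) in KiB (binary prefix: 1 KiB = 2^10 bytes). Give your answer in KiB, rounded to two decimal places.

941 MB = 941 × 10^6 bytes = 941,000,000 bytes
1 KiB = 2^10 bytes = 1,024 bytes
941,000,000 / 1,024 = 918,945.31 KiB

918,945.31 KiB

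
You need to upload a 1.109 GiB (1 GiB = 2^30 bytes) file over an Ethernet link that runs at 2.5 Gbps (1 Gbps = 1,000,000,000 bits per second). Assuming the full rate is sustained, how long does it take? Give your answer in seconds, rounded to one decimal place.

1.109 GiB = 1,190,779,682.816 bytes = 9,526,237,462.528 bits
2.5 Gbps = 2,500,000,000 bits/s
time = 9,526,237,462.528 / 2,500,000,000 = 3.8 s

3.8 seconds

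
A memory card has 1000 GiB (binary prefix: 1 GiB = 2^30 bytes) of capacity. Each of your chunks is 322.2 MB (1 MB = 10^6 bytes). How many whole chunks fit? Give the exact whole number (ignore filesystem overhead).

Capacity: 1000 GiB = 1,073,741,824,000 bytes
Per item: 322.2 MB = 322,200,000 bytes
⌊1,073,741,824,000 / 322,200,000⌋ = 3,332

3,332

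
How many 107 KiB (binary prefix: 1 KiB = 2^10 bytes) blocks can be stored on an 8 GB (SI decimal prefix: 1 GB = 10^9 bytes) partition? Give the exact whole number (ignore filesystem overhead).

Capacity: 8 GB = 8,000,000,000 bytes
Per item: 107 KiB = 109,568 bytes
⌊8,000,000,000 / 109,568⌋ = 73,014

73,014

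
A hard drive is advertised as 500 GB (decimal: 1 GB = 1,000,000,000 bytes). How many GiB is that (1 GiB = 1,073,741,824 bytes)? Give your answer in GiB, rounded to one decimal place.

500 GB = 500 × 10^9 bytes = 500,000,000,000 bytes
1 GiB = 2^30 bytes = 1,073,741,824 bytes
500,000,000,000 / 1,073,741,824 = 465.7 GiB

465.7 GiB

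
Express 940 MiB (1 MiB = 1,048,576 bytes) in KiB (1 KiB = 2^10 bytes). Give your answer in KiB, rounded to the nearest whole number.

940 MiB = 940 × 2^20 bytes = 985,661,440 bytes
1 KiB = 2^10 bytes = 1,024 bytes
985,661,440 / 1,024 = 962,560 KiB

962,560 KiB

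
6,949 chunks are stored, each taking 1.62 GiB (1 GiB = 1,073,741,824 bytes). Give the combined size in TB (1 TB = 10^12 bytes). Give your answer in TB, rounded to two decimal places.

12.09 TB

Total = 6,949 × 1.62 GiB = 11257.38 GiB
= 11257.38 × 1,073,741,824 bytes = 12,087,519,734,661.12 bytes
1 TB = 1,000,000,000,000 bytes
12,087,519,734,661.12 / 1,000,000,000,000 = 12.09 TB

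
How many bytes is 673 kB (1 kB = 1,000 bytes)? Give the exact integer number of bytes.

673,000 bytes

673 × 1,000 = 673,000 bytes  (1 kB = 10^3 bytes)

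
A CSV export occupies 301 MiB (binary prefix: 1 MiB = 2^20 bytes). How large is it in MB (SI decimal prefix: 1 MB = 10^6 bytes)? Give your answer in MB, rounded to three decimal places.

315.621 MB

301 MiB = 301 × 2^20 bytes = 315,621,376 bytes
1 MB = 10^6 bytes = 1,000,000 bytes
315,621,376 / 1,000,000 = 315.621 MB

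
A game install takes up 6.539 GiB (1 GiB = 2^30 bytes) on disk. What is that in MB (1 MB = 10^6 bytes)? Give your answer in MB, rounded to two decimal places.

6.539 GiB × 1,073,741,824 bytes/GiB = 7,021,197,787.136 bytes
1 MB = 10^6 bytes = 1,000,000 bytes
7,021,197,787.136 / 1,000,000 = 7,021.20 MB

7,021.20 MB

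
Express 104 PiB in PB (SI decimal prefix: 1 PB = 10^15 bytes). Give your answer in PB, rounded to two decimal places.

117.09 PB

104 PiB = 104 × 2^50 bytes = 117,093,590,311,632,896 bytes
1 PB = 10^15 bytes = 1,000,000,000,000,000 bytes
117,093,590,311,632,896 / 1,000,000,000,000,000 = 117.09 PB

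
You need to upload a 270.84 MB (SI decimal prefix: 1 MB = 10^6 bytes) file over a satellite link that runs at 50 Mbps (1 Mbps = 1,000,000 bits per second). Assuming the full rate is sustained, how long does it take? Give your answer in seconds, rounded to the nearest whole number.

43 seconds

270.84 MB = 270,840,000 bytes = 2,166,720,000 bits
50 Mbps = 50,000,000 bits/s
time = 2,166,720,000 / 50,000,000 = 43 s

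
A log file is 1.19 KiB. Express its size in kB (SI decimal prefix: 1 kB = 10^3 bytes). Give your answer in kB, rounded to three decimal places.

1.19 KiB × 1,024 bytes/KiB = 1,218.56 bytes
1 kB = 1,000 bytes
1,218.56 / 1,000 = 1.219 kB

1.219 kB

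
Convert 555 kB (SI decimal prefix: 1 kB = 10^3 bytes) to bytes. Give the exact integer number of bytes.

555 × 1,000 = 555,000 bytes

555,000 bytes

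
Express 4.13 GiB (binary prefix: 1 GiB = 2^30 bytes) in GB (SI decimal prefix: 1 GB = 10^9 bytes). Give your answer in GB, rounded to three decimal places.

4.13 GiB = 4.13 × 2^30 bytes = 4,434,553,733.12 bytes
1 GB = 1,000,000,000 bytes
4,434,553,733.12 / 1,000,000,000 = 4.435 GB

4.435 GB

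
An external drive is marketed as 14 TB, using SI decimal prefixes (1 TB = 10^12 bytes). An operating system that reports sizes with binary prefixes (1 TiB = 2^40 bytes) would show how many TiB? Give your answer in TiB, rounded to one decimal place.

14 TB = 14 × 10^12 bytes = 14,000,000,000,000 bytes
1 TiB = 1,099,511,627,776 bytes
14,000,000,000,000 / 1,099,511,627,776 = 12.7 TiB

12.7 TiB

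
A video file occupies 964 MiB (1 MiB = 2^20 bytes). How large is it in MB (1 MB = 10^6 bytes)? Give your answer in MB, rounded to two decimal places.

964 MiB = 964 × 2^20 bytes = 1,010,827,264 bytes
1 MB = 1,000,000 bytes
1,010,827,264 / 1,000,000 = 1,010.83 MB

1,010.83 MB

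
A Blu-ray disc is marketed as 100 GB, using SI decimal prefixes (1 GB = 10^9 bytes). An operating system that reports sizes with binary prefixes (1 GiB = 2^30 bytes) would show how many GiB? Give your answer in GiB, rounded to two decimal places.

93.13 GiB

100 GB = 100 × 10^9 bytes = 100,000,000,000 bytes
1 GiB = 2^30 bytes = 1,073,741,824 bytes
100,000,000,000 / 1,073,741,824 = 93.13 GiB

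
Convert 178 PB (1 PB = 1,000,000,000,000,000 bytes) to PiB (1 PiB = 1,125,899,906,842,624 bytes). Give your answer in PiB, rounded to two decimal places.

178 PB = 178 × 10^15 bytes = 178,000,000,000,000,000 bytes
1 PiB = 1,125,899,906,842,624 bytes
178,000,000,000,000,000 / 1,125,899,906,842,624 = 158.10 PiB

158.10 PiB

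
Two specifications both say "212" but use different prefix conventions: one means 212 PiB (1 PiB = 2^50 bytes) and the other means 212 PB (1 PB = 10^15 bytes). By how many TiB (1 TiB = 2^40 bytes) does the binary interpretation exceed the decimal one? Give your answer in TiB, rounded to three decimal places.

212 PiB = 212 × 1,125,899,906,842,624 = 238,690,780,250,636,288 bytes
212 PB = 212 × 1,000,000,000,000,000 = 212,000,000,000,000,000 bytes
difference = 26,690,780,250,636,288 bytes
26,690,780,250,636,288 / 1,099,511,627,776 = 24,275.123 TiB

24,275.123 TiB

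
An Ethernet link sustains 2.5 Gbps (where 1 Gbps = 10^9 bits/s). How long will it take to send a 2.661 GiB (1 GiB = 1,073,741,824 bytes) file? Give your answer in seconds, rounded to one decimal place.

9.1 seconds

2.661 GiB = 2,857,226,993.664 bytes = 22,857,815,949.312 bits
2.5 Gbps = 2,500,000,000 bits/s
time = 22,857,815,949.312 / 2,500,000,000 = 9.1 s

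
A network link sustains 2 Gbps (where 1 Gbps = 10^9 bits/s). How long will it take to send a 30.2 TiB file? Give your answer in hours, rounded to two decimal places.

30.2 TiB = 33,205,251,158,835.2 bytes = 265,642,009,270,681.6 bits
2 Gbps = 2,000,000,000 bits/s
time = 265,642,009,270,681.6 / 2,000,000,000 = 132,821.0046 s
132,821.0046 s / 3600 = 36.89 hours

36.89 hours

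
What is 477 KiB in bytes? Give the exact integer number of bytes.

477 × 1,024 = 488,448 bytes

488,448 bytes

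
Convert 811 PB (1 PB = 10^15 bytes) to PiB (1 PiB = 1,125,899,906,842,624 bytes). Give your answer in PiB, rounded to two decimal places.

720.31 PiB

811 PB × 1,000,000,000,000,000 bytes/PB = 811,000,000,000,000,000 bytes
1 PiB = 1,125,899,906,842,624 bytes
811,000,000,000,000,000 / 1,125,899,906,842,624 = 720.31 PiB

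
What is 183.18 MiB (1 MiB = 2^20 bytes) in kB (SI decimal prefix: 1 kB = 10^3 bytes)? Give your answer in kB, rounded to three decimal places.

183.18 MiB × 1,048,576 bytes/MiB = 192,078,151.68 bytes
1 kB = 1,000 bytes
192,078,151.68 / 1,000 = 192,078.152 kB

192,078.152 kB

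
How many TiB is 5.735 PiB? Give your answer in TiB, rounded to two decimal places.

5.735 PiB = 5.735 × 2^50 bytes = 6,457,035,965,742,448.64 bytes
1 TiB = 1,099,511,627,776 bytes
6,457,035,965,742,448.64 / 1,099,511,627,776 = 5,872.64 TiB

5,872.64 TiB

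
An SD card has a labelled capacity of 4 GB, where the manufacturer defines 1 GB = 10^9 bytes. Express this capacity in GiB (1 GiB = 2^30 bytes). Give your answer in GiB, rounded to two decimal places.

4 GB = 4 × 10^9 bytes = 4,000,000,000 bytes
1 GiB = 2^30 bytes = 1,073,741,824 bytes
4,000,000,000 / 1,073,741,824 = 3.73 GiB

3.73 GiB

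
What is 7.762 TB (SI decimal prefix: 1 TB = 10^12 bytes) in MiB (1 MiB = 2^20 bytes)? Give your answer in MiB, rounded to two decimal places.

7,402,420.04 MiB

7.762 TB × 1,000,000,000,000 bytes/TB = 7,762,000,000,000 bytes
1 MiB = 2^20 bytes = 1,048,576 bytes
7,762,000,000,000 / 1,048,576 = 7,402,420.04 MiB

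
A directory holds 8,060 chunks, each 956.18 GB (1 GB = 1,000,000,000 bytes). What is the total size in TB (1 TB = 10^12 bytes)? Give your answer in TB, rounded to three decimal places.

7,706.811 TB

Total = 8,060 × 956.18 GB = 7706810.8 GB
= 7706810.8 × 1,000,000,000 bytes = 7,706,810,800,000,000 bytes
1 TB = 1,000,000,000,000 bytes
7,706,810,800,000,000 / 1,000,000,000,000 = 7,706.811 TB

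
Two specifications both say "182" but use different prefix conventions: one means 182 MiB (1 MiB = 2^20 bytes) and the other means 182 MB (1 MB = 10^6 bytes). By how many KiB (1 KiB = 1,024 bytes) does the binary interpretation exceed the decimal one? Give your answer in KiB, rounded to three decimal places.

8,633.625 KiB

182 MiB = 182 × 1,048,576 = 190,840,832 bytes
182 MB = 182 × 1,000,000 = 182,000,000 bytes
difference = 8,840,832 bytes
8,840,832 / 1,024 = 8,633.625 KiB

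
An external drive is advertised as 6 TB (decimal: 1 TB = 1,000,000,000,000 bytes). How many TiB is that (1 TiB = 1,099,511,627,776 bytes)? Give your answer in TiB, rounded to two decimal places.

6 TB = 6 × 10^12 bytes = 6,000,000,000,000 bytes
1 TiB = 1,099,511,627,776 bytes
6,000,000,000,000 / 1,099,511,627,776 = 5.46 TiB

5.46 TiB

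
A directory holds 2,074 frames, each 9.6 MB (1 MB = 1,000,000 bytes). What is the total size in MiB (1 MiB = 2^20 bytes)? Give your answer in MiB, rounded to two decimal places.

Total = 2,074 × 9.6 MB = 19910.4 MB
= 19910.4 × 1,000,000 bytes = 19,910,400,000 bytes
1 MiB = 1,048,576 bytes
19,910,400,000 / 1,048,576 = 18,988.04 MiB

18,988.04 MiB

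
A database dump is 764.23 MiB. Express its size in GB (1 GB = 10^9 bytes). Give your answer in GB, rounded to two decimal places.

0.80 GB

764.23 MiB × 1,048,576 bytes/MiB = 801,353,236.48 bytes
1 GB = 1,000,000,000 bytes
801,353,236.48 / 1,000,000,000 = 0.80 GB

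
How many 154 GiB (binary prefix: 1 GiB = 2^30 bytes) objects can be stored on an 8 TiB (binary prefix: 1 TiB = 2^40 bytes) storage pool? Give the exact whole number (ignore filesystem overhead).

53

Capacity: 8 TiB = 8,796,093,022,208 bytes
Per item: 154 GiB = 165,356,240,896 bytes
⌊8,796,093,022,208 / 165,356,240,896⌋ = 53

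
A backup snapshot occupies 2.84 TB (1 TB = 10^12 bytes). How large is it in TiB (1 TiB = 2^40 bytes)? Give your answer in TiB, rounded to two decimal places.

2.58 TiB

2.84 TB = 2.84 × 10^12 bytes = 2,840,000,000,000 bytes
1 TiB = 1,099,511,627,776 bytes
2,840,000,000,000 / 1,099,511,627,776 = 2.58 TiB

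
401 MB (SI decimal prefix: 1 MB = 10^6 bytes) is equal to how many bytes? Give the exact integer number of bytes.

401,000,000 bytes

401 × 1,000,000 = 401,000,000 bytes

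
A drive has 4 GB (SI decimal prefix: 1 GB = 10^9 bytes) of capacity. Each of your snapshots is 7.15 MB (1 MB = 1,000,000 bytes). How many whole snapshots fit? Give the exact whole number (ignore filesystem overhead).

Capacity: 4 GB = 4,000,000,000 bytes
Per item: 7.15 MB = 7,150,000 bytes
⌊4,000,000,000 / 7,150,000⌋ = 559

559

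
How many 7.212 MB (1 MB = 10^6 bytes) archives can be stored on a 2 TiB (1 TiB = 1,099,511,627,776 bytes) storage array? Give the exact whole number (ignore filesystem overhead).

Capacity: 2 TiB = 2,199,023,255,552 bytes
Per item: 7.212 MB = 7,212,000 bytes
⌊2,199,023,255,552 / 7,212,000⌋ = 304,911

304,911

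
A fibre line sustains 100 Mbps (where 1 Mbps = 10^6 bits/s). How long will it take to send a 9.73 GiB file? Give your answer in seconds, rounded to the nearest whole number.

836 seconds

9.73 GiB = 10,447,507,947.52 bytes = 83,580,063,580.16 bits
100 Mbps = 100,000,000 bits/s
time = 83,580,063,580.16 / 100,000,000 = 836 s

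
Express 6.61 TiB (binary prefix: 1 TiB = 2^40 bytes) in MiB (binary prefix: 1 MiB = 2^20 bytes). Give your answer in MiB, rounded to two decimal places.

6,931,087.36 MiB

6.61 TiB = 6.61 × 2^40 bytes = 7,267,771,859,599.36 bytes
1 MiB = 1,048,576 bytes
7,267,771,859,599.36 / 1,048,576 = 6,931,087.36 MiB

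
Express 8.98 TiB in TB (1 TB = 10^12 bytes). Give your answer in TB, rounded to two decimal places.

9.87 TB

8.98 TiB × 1,099,511,627,776 bytes/TiB = 9,873,614,417,428.48 bytes
1 TB = 10^12 bytes = 1,000,000,000,000 bytes
9,873,614,417,428.48 / 1,000,000,000,000 = 9.87 TB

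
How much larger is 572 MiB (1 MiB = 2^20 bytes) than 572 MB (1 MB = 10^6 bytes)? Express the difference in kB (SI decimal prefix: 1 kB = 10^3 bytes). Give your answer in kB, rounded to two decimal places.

572 MiB = 572 × 1,048,576 = 599,785,472 bytes
572 MB = 572 × 1,000,000 = 572,000,000 bytes
difference = 27,785,472 bytes
27,785,472 / 1,000 = 27,785.47 kB

27,785.47 kB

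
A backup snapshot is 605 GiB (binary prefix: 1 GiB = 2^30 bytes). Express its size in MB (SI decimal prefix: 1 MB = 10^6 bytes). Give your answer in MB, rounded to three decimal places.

649,613.804 MB

605 GiB = 605 × 2^30 bytes = 649,613,803,520 bytes
1 MB = 1,000,000 bytes
649,613,803,520 / 1,000,000 = 649,613.804 MB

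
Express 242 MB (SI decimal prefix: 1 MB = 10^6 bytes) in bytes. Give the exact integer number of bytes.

242,000,000 bytes

242 × 1,000,000 = 242,000,000 bytes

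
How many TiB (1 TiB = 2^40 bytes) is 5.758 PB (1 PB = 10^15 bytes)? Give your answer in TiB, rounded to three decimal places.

5.758 PB = 5.758 × 10^15 bytes = 5,758,000,000,000,000 bytes
1 TiB = 2^40 bytes = 1,099,511,627,776 bytes
5,758,000,000,000,000 / 1,099,511,627,776 = 5,236.870 TiB

5,236.870 TiB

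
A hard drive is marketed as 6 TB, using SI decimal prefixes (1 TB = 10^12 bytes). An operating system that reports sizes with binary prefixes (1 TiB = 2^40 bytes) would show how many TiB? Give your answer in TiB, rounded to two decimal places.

6 TB = 6 × 10^12 bytes = 6,000,000,000,000 bytes
1 TiB = 2^40 bytes = 1,099,511,627,776 bytes
6,000,000,000,000 / 1,099,511,627,776 = 5.46 TiB

5.46 TiB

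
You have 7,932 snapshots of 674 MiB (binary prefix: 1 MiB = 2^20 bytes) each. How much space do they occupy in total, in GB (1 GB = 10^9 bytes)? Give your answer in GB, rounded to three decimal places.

5,605.863 GB

Total = 7,932 × 674 MiB = 5,346,168 MiB
= 5,346,168 × 1,048,576 bytes = 5,605,863,456,768 bytes
1 GB = 1,000,000,000 bytes
5,605,863,456,768 / 1,000,000,000 = 5,605.863 GB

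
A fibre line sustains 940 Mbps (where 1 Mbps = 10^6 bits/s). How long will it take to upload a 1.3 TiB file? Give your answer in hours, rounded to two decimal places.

3.38 hours

1.3 TiB = 1,429,365,116,108.8 bytes = 11,434,920,928,870.4 bits
940 Mbps = 940,000,000 bits/s
time = 11,434,920,928,870.4 / 940,000,000 = 12,164.8095 s
12,164.8095 s / 3600 = 3.38 hours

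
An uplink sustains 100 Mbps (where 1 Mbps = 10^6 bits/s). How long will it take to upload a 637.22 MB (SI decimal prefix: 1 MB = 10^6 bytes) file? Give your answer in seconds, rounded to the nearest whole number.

51 seconds

637.22 MB = 637,220,000 bytes = 5,097,760,000 bits
100 Mbps = 100,000,000 bits/s
time = 5,097,760,000 / 100,000,000 = 51 s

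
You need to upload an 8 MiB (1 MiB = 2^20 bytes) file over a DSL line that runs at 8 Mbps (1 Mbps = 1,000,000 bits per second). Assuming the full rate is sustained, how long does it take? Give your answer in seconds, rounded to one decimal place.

8.4 seconds

8 MiB = 8,388,608 bytes = 67,108,864 bits
8 Mbps = 8,000,000 bits/s
time = 67,108,864 / 8,000,000 = 8.4 s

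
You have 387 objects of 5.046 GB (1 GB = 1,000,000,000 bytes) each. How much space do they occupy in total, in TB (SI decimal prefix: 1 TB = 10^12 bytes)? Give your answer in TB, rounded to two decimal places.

1.95 TB

Total = 387 × 5.046 GB = 1952.802 GB
= 1952.802 × 1,000,000,000 bytes = 1,952,802,000,000 bytes
1 TB = 1,000,000,000,000 bytes
1,952,802,000,000 / 1,000,000,000,000 = 1.95 TB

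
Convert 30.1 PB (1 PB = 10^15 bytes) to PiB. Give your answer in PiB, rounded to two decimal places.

30.1 PB × 1,000,000,000,000,000 bytes/PB = 30,100,000,000,000,000 bytes
1 PiB = 1,125,899,906,842,624 bytes
30,100,000,000,000,000 / 1,125,899,906,842,624 = 26.73 PiB

26.73 PiB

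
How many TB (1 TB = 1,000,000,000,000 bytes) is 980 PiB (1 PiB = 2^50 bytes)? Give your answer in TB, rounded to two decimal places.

1,103,381.91 TB

980 PiB × 1,125,899,906,842,624 bytes/PiB = 1,103,381,908,705,771,520 bytes
1 TB = 10^12 bytes = 1,000,000,000,000 bytes
1,103,381,908,705,771,520 / 1,000,000,000,000 = 1,103,381.91 TB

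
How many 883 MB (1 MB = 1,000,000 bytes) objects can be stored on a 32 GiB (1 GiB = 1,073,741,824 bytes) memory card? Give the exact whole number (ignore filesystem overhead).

Capacity: 32 GiB = 34,359,738,368 bytes
Per item: 883 MB = 883,000,000 bytes
⌊34,359,738,368 / 883,000,000⌋ = 38

38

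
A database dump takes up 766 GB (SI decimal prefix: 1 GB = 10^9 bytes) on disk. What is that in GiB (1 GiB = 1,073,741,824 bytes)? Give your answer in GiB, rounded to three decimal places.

766 GB = 766 × 10^9 bytes = 766,000,000,000 bytes
1 GiB = 2^30 bytes = 1,073,741,824 bytes
766,000,000,000 / 1,073,741,824 = 713.393 GiB

713.393 GiB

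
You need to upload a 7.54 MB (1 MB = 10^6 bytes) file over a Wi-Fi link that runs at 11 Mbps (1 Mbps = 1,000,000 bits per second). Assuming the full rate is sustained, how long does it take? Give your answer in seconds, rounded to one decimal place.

7.54 MB = 7,540,000 bytes = 60,320,000 bits
11 Mbps = 11,000,000 bits/s
time = 60,320,000 / 11,000,000 = 5.5 s

5.5 seconds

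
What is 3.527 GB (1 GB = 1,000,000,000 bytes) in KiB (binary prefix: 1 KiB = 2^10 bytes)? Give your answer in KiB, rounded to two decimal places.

3,444,335.94 KiB

3.527 GB × 1,000,000,000 bytes/GB = 3,527,000,000 bytes
1 KiB = 1,024 bytes
3,527,000,000 / 1,024 = 3,444,335.94 KiB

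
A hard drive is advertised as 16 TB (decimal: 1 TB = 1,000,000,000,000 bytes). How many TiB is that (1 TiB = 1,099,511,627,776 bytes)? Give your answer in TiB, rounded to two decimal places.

16 TB = 16 × 10^12 bytes = 16,000,000,000,000 bytes
1 TiB = 2^40 bytes = 1,099,511,627,776 bytes
16,000,000,000,000 / 1,099,511,627,776 = 14.55 TiB

14.55 TiB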